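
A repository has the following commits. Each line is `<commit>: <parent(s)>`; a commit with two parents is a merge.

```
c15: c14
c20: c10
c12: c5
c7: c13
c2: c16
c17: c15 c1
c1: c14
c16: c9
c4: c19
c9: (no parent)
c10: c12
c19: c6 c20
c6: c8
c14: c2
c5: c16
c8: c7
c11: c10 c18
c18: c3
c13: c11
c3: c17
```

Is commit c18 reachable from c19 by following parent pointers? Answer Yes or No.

Ancestors of c19 (commits reachable by following parents): {c1, c10, c11, c12, c13, c14, c15, c16, c17, c18, c19, c2, c20, c3, c5, c6, c7, c8, c9}.
c18 is in that set, so it is an ancestor of c19.

Yes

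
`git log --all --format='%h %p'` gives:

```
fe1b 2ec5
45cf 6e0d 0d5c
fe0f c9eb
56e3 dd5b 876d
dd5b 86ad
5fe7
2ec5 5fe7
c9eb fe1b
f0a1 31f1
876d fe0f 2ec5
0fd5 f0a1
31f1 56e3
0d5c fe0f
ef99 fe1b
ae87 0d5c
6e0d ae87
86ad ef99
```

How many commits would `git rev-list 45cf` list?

9

Walking parent pointers from 45cf: reachable set = {0d5c, 2ec5, 45cf, 5fe7, 6e0d, ae87, c9eb, fe0f, fe1b}.
That is 9 commits.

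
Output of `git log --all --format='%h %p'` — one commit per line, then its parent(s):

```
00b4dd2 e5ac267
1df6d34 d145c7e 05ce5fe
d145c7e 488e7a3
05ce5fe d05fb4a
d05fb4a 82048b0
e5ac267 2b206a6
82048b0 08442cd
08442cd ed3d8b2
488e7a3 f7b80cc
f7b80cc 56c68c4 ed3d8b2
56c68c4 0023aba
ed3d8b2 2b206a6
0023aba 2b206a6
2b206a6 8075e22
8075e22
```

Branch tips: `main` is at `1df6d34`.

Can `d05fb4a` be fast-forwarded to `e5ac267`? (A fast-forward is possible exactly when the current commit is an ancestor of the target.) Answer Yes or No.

A fast-forward from d05fb4a to e5ac267 is possible iff d05fb4a is an ancestor of e5ac267.
Ancestors of e5ac267: {2b206a6, 8075e22, e5ac267}.
d05fb4a is not among them, so fast-forward is not possible.

No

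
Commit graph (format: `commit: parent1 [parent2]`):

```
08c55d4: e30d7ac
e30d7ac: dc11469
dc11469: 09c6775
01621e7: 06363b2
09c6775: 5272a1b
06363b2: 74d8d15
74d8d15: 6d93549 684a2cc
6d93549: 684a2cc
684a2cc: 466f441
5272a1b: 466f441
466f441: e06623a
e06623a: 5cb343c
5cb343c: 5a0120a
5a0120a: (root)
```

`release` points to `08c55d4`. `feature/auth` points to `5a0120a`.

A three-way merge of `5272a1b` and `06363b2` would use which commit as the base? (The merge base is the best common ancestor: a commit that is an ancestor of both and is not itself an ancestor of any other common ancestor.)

466f441

Ancestors of 5272a1b: {466f441, 5272a1b, 5a0120a, 5cb343c, e06623a}.
Ancestors of 06363b2: {06363b2, 466f441, 5a0120a, 5cb343c, 684a2cc, 6d93549, 74d8d15, e06623a}.
Common ancestors: {466f441, 5a0120a, 5cb343c, e06623a}.
Among these, 466f441 is not an ancestor of any other common ancestor — it is the merge base.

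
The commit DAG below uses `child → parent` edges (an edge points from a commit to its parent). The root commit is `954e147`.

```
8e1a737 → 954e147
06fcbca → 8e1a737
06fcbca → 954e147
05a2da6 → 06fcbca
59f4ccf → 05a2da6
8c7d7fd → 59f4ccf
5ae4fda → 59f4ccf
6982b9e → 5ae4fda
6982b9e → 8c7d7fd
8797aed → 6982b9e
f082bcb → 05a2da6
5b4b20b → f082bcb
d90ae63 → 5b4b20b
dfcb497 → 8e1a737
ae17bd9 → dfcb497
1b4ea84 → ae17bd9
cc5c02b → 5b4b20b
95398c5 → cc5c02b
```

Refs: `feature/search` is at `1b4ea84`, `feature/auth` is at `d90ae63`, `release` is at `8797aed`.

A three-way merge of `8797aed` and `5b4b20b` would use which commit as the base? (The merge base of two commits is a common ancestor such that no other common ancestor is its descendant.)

05a2da6

Ancestors of 8797aed: {05a2da6, 06fcbca, 59f4ccf, 5ae4fda, 6982b9e, 8797aed, 8c7d7fd, 8e1a737, 954e147}.
Ancestors of 5b4b20b: {05a2da6, 06fcbca, 5b4b20b, 8e1a737, 954e147, f082bcb}.
Common ancestors: {05a2da6, 06fcbca, 8e1a737, 954e147}.
Among these, 05a2da6 is not an ancestor of any other common ancestor — it is the merge base.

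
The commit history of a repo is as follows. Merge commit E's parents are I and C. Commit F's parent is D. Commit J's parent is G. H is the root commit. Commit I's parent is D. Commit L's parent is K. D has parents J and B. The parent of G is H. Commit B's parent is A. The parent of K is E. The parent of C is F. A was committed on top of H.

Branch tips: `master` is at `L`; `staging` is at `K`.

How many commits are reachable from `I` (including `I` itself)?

7

Walking parent pointers from I: reachable set = {A, B, D, G, H, I, J}.
That is 7 commits.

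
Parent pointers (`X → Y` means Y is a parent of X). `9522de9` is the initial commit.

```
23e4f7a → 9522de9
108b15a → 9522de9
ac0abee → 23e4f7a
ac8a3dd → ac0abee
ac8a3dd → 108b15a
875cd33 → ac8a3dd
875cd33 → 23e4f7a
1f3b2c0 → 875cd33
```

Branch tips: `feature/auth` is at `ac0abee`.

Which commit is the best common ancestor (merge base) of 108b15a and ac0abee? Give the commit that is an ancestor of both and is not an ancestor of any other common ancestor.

Ancestors of 108b15a: {108b15a, 9522de9}.
Ancestors of ac0abee: {23e4f7a, 9522de9, ac0abee}.
Common ancestors: {9522de9}.
The only common ancestor is 9522de9, so it is the merge base.

9522de9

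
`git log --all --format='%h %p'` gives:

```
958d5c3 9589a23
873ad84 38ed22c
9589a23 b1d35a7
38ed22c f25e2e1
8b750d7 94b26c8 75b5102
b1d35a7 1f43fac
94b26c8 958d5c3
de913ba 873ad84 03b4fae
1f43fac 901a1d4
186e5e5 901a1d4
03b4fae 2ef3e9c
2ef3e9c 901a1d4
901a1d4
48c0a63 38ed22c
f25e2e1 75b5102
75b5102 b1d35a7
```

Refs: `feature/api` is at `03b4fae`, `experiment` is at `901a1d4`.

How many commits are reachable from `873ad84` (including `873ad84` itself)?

Walking parent pointers from 873ad84: reachable set = {1f43fac, 38ed22c, 75b5102, 873ad84, 901a1d4, b1d35a7, f25e2e1}.
That is 7 commits.

7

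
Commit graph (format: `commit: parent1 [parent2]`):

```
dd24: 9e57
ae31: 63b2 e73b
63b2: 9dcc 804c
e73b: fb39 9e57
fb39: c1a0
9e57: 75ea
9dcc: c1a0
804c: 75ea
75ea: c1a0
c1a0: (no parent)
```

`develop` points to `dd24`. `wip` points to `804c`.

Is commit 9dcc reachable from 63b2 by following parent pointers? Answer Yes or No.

Ancestors of 63b2 (commits reachable by following parents): {63b2, 75ea, 804c, 9dcc, c1a0}.
9dcc is in that set, so it is an ancestor of 63b2.

Yes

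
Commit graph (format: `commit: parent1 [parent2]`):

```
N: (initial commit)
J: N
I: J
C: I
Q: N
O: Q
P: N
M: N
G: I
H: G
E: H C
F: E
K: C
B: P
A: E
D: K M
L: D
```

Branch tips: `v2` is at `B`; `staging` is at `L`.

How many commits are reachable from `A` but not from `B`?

Reachable from A: {A, C, E, G, H, I, J, N}.
Reachable from B: {B, N, P}.
In A's history but not B's: {A, C, E, G, H, I, J} — 7 commits.

7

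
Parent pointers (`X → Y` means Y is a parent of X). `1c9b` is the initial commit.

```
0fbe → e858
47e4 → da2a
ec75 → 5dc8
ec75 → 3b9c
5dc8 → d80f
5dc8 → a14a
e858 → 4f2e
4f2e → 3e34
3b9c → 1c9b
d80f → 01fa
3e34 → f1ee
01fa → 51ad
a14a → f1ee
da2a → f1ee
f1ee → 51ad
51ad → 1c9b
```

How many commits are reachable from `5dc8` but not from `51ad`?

5

Reachable from 5dc8: {01fa, 1c9b, 51ad, 5dc8, a14a, d80f, f1ee}.
Reachable from 51ad: {1c9b, 51ad}.
In 5dc8's history but not 51ad's: {01fa, 5dc8, a14a, d80f, f1ee} — 5 commits.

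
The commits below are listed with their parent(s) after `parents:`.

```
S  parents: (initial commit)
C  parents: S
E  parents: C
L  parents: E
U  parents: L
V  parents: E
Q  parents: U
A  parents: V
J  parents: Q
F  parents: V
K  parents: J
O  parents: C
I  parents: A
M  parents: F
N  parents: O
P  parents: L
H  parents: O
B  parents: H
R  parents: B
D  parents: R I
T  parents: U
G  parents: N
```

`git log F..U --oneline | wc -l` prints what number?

2

Reachable from U: {C, E, L, S, U}.
Reachable from F: {C, E, F, S, V}.
In U's history but not F's: {L, U} — 2 commits.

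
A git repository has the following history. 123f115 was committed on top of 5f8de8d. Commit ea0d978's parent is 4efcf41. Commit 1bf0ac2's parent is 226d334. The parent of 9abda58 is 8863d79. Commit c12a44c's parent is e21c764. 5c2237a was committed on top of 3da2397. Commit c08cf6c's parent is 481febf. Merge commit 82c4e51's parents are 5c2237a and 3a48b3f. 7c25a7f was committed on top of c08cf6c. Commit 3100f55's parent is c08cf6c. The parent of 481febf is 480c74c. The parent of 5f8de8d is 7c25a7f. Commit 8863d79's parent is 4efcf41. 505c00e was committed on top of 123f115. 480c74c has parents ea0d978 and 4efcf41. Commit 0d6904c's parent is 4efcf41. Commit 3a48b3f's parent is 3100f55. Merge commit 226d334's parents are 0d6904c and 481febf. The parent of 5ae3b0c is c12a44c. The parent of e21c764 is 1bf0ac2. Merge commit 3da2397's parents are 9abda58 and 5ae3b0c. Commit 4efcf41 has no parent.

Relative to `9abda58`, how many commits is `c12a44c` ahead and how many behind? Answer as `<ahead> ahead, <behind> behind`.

Reachable from c12a44c: {0d6904c, 1bf0ac2, 226d334, 480c74c, 481febf, 4efcf41, c12a44c, e21c764, ea0d978}.
Reachable from 9abda58: {4efcf41, 8863d79, 9abda58}.
Only in c12a44c's history (ahead): {0d6904c, 1bf0ac2, 226d334, 480c74c, 481febf, c12a44c, e21c764, ea0d978} — 8.
Only in 9abda58's history (behind): {8863d79, 9abda58} — 2.

8 ahead, 2 behind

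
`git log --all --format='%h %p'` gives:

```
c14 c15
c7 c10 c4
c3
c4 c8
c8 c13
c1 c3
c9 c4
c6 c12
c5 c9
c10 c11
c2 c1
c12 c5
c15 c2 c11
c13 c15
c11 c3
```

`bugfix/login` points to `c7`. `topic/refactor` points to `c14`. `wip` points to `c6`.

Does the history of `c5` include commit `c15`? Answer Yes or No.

Yes

Ancestors of c5 (commits reachable by following parents): {c1, c11, c13, c15, c2, c3, c4, c5, c8, c9}.
c15 is in that set, so it is an ancestor of c5.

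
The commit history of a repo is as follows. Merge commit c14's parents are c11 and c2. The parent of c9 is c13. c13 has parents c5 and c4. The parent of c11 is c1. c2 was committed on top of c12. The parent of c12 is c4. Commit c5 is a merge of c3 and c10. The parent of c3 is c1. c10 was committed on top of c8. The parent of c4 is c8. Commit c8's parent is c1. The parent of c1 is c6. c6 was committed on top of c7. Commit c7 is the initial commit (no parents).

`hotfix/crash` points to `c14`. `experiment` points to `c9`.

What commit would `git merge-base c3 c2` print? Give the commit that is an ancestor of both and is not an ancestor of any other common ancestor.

Ancestors of c3: {c1, c3, c6, c7}.
Ancestors of c2: {c1, c12, c2, c4, c6, c7, c8}.
Common ancestors: {c1, c6, c7}.
Among these, c1 is not an ancestor of any other common ancestor — it is the merge base.

c1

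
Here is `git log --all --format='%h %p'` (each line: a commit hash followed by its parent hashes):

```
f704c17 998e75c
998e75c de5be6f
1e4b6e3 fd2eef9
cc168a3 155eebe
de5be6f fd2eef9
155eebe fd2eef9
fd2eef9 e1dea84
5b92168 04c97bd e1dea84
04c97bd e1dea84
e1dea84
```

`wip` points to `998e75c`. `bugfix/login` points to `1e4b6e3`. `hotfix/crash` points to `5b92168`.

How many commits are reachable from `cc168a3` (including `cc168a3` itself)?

Walking parent pointers from cc168a3: reachable set = {155eebe, cc168a3, e1dea84, fd2eef9}.
That is 4 commits.

4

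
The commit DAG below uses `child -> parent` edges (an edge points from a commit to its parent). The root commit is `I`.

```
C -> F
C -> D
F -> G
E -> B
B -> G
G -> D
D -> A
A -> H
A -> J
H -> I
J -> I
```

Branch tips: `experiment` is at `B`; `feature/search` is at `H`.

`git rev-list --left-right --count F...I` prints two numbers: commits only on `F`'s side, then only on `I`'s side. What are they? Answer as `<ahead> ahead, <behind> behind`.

Reachable from F: {A, D, F, G, H, I, J}.
Reachable from I: {I}.
Only in F's history (ahead): {A, D, F, G, H, J} — 6.
Only in I's history (behind): {} — 0.

6 ahead, 0 behind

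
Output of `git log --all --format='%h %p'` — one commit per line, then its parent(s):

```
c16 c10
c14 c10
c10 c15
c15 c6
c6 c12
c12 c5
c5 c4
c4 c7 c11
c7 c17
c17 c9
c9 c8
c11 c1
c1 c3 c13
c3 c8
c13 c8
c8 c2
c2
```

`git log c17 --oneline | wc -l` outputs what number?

4

Walking parent pointers from c17: reachable set = {c17, c2, c8, c9}.
That is 4 commits.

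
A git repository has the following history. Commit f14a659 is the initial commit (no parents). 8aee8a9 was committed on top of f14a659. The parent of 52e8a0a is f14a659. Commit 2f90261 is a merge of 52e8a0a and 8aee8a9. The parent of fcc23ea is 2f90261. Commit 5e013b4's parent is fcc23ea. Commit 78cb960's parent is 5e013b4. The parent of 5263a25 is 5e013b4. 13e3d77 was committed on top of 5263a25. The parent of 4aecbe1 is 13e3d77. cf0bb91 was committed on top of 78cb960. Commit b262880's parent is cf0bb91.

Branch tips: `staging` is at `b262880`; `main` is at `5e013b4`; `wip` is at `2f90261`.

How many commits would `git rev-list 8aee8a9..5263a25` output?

Reachable from 5263a25: {2f90261, 5263a25, 52e8a0a, 5e013b4, 8aee8a9, f14a659, fcc23ea}.
Reachable from 8aee8a9: {8aee8a9, f14a659}.
In 5263a25's history but not 8aee8a9's: {2f90261, 5263a25, 52e8a0a, 5e013b4, fcc23ea} — 5 commits.

5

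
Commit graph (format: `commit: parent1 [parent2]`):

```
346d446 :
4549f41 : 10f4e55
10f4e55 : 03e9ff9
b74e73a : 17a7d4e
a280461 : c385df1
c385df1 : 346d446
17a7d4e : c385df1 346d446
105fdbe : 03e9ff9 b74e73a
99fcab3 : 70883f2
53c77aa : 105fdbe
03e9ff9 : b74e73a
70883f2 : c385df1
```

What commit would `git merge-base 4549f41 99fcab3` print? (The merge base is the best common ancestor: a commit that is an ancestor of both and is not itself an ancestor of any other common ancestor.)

c385df1

Ancestors of 4549f41: {03e9ff9, 10f4e55, 17a7d4e, 346d446, 4549f41, b74e73a, c385df1}.
Ancestors of 99fcab3: {346d446, 70883f2, 99fcab3, c385df1}.
Common ancestors: {346d446, c385df1}.
Among these, c385df1 is not an ancestor of any other common ancestor — it is the merge base.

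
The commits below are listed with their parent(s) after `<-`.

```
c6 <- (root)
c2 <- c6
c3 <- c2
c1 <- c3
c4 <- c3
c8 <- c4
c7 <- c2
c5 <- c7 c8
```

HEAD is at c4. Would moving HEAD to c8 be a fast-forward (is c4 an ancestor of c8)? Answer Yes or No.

Yes

A fast-forward from c4 to c8 is possible iff c4 is an ancestor of c8.
Ancestors of c8: {c2, c3, c4, c6, c8}.
c4 is among them, so fast-forward is possible.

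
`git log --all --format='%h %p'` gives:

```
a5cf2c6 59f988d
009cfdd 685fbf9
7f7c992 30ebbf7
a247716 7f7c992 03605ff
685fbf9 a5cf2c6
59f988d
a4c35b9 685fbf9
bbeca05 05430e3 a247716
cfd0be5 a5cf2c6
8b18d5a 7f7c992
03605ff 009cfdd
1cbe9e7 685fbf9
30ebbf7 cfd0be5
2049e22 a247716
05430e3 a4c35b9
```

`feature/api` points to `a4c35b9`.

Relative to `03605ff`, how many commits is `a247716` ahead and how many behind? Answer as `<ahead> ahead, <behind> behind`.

Reachable from a247716: {009cfdd, 03605ff, 30ebbf7, 59f988d, 685fbf9, 7f7c992, a247716, a5cf2c6, cfd0be5}.
Reachable from 03605ff: {009cfdd, 03605ff, 59f988d, 685fbf9, a5cf2c6}.
Only in a247716's history (ahead): {30ebbf7, 7f7c992, a247716, cfd0be5} — 4.
Only in 03605ff's history (behind): {} — 0.

4 ahead, 0 behind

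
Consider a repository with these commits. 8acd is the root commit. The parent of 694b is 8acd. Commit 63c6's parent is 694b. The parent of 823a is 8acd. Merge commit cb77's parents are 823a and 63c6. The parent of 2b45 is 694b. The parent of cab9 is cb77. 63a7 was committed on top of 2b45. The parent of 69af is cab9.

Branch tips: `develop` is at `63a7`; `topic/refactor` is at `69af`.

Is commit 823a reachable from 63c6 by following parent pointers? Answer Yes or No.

Ancestors of 63c6: {63c6, 694b, 8acd}.
823a is not in that set, so it is not an ancestor of 63c6.

No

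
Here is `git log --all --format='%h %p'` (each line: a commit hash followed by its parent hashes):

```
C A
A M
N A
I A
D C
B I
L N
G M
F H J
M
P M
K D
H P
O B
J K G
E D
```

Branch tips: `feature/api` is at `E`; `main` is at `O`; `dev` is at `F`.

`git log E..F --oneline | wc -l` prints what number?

Reachable from F: {A, C, D, F, G, H, J, K, M, P}.
Reachable from E: {A, C, D, E, M}.
In F's history but not E's: {F, G, H, J, K, P} — 6 commits.

6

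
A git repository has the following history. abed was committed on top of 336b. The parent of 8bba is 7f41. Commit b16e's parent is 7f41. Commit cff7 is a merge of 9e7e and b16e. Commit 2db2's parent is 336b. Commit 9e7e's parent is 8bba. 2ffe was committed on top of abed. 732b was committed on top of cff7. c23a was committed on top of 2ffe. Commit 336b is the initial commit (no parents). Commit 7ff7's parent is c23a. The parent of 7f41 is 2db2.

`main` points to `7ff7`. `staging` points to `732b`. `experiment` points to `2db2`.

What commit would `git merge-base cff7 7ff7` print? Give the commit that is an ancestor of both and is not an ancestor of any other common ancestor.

Ancestors of cff7: {2db2, 336b, 7f41, 8bba, 9e7e, b16e, cff7}.
Ancestors of 7ff7: {2ffe, 336b, 7ff7, abed, c23a}.
Common ancestors: {336b}.
The only common ancestor is 336b, so it is the merge base.

336b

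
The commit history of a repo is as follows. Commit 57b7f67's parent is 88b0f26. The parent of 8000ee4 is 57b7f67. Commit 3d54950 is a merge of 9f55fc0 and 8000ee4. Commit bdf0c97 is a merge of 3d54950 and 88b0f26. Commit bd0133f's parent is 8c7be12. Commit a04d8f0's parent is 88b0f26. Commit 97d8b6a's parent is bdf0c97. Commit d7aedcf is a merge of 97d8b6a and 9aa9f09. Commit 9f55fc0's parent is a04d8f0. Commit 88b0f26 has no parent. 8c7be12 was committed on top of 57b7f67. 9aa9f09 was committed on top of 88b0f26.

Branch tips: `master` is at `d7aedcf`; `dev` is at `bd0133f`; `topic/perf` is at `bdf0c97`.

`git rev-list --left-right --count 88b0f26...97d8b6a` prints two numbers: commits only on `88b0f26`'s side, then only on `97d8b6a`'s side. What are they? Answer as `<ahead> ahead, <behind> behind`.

0 ahead, 7 behind

Reachable from 88b0f26: {88b0f26}.
Reachable from 97d8b6a: {3d54950, 57b7f67, 8000ee4, 88b0f26, 97d8b6a, 9f55fc0, a04d8f0, bdf0c97}.
Only in 88b0f26's history (ahead): {} — 0.
Only in 97d8b6a's history (behind): {3d54950, 57b7f67, 8000ee4, 97d8b6a, 9f55fc0, a04d8f0, bdf0c97} — 7.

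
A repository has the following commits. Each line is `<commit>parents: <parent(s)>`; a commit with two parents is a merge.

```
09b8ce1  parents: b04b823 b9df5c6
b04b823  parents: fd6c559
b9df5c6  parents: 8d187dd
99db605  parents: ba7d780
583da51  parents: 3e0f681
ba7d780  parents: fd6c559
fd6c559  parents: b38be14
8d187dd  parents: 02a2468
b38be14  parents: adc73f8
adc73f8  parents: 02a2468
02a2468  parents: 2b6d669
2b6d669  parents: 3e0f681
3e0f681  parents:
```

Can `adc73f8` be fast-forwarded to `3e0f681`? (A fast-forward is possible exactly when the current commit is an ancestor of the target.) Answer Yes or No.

A fast-forward from adc73f8 to 3e0f681 is possible iff adc73f8 is an ancestor of 3e0f681.
Ancestors of 3e0f681: {3e0f681}.
adc73f8 is not among them, so fast-forward is not possible.

No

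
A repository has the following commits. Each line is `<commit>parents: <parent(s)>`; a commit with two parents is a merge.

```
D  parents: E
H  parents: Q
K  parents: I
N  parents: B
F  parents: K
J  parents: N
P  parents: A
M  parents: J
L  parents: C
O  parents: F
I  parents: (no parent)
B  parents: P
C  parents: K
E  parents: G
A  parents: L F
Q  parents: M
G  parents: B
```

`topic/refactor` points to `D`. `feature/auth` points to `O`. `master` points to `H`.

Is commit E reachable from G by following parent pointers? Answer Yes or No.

Ancestors of G: {A, B, C, F, G, I, K, L, P}.
E is not in that set, so it is not an ancestor of G.

No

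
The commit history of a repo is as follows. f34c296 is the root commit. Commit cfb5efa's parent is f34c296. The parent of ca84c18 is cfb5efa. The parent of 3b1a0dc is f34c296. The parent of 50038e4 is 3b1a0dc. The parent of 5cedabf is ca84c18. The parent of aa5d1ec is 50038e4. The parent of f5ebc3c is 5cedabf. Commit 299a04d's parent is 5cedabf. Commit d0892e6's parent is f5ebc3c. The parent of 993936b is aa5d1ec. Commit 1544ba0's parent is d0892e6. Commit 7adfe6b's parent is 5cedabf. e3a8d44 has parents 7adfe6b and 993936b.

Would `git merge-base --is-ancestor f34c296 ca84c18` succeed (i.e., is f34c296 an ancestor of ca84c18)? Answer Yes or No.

Yes

Ancestors of ca84c18 (commits reachable by following parents): {ca84c18, cfb5efa, f34c296}.
f34c296 is in that set, so it is an ancestor of ca84c18.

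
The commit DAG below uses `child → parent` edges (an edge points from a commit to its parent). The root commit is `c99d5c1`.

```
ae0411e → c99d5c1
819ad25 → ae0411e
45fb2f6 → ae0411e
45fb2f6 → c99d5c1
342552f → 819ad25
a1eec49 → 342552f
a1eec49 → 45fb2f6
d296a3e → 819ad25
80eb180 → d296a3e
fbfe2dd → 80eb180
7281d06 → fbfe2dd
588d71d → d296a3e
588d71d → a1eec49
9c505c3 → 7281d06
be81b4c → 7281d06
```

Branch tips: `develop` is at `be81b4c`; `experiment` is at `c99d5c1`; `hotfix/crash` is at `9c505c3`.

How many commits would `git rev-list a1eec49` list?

Walking parent pointers from a1eec49: reachable set = {342552f, 45fb2f6, 819ad25, a1eec49, ae0411e, c99d5c1}.
That is 6 commits.

6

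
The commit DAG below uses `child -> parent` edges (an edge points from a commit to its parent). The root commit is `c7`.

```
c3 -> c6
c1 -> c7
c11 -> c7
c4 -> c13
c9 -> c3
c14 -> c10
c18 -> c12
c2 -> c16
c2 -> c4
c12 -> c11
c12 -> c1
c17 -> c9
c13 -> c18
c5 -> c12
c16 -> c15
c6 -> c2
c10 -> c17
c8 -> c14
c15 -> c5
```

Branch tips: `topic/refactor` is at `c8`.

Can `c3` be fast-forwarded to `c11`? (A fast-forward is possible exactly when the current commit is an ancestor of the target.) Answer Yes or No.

No

A fast-forward from c3 to c11 is possible iff c3 is an ancestor of c11.
Ancestors of c11: {c11, c7}.
c3 is not among them, so fast-forward is not possible.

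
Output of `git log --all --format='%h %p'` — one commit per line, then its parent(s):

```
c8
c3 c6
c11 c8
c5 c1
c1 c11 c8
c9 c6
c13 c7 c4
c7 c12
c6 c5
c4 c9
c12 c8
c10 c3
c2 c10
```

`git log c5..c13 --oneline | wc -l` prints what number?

6

Reachable from c13: {c1, c11, c12, c13, c4, c5, c6, c7, c8, c9}.
Reachable from c5: {c1, c11, c5, c8}.
In c13's history but not c5's: {c12, c13, c4, c6, c7, c9} — 6 commits.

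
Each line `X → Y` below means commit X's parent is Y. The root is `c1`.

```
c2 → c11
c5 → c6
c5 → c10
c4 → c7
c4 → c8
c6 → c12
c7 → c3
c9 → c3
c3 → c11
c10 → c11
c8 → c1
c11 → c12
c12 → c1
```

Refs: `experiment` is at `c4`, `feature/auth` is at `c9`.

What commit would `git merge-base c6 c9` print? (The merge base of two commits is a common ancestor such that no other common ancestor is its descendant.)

c12

Ancestors of c6: {c1, c12, c6}.
Ancestors of c9: {c1, c11, c12, c3, c9}.
Common ancestors: {c1, c12}.
Among these, c12 is not an ancestor of any other common ancestor — it is the merge base.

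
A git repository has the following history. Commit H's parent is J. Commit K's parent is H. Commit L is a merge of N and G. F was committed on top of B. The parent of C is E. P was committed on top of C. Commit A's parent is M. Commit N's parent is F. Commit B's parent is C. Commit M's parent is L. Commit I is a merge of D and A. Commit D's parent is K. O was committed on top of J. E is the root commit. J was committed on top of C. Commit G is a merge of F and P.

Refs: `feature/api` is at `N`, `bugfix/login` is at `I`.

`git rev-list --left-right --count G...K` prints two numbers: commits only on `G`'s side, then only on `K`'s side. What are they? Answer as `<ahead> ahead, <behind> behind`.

Reachable from G: {B, C, E, F, G, P}.
Reachable from K: {C, E, H, J, K}.
Only in G's history (ahead): {B, F, G, P} — 4.
Only in K's history (behind): {H, J, K} — 3.

4 ahead, 3 behind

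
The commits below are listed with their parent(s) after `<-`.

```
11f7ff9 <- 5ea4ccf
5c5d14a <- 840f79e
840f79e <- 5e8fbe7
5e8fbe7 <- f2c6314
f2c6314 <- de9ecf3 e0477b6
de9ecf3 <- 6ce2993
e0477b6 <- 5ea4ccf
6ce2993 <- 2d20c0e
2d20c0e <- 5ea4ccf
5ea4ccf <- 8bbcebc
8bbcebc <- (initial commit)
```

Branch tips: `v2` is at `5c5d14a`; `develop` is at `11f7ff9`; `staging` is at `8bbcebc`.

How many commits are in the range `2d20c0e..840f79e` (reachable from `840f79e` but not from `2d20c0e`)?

Reachable from 840f79e: {2d20c0e, 5e8fbe7, 5ea4ccf, 6ce2993, 840f79e, 8bbcebc, de9ecf3, e0477b6, f2c6314}.
Reachable from 2d20c0e: {2d20c0e, 5ea4ccf, 8bbcebc}.
In 840f79e's history but not 2d20c0e's: {5e8fbe7, 6ce2993, 840f79e, de9ecf3, e0477b6, f2c6314} — 6 commits.

6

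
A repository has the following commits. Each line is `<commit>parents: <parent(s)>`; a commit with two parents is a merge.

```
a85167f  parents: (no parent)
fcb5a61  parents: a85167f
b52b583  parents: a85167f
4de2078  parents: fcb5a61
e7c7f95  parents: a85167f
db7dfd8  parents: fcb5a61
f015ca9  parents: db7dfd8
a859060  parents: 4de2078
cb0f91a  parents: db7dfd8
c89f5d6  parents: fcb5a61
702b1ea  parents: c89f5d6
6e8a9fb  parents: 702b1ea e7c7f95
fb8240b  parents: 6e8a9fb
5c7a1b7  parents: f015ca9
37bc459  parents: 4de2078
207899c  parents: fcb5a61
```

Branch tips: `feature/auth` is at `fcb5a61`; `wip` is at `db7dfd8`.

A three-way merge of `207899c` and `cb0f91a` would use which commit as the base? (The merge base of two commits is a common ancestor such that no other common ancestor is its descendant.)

fcb5a61

Ancestors of 207899c: {207899c, a85167f, fcb5a61}.
Ancestors of cb0f91a: {a85167f, cb0f91a, db7dfd8, fcb5a61}.
Common ancestors: {a85167f, fcb5a61}.
Among these, fcb5a61 is not an ancestor of any other common ancestor — it is the merge base.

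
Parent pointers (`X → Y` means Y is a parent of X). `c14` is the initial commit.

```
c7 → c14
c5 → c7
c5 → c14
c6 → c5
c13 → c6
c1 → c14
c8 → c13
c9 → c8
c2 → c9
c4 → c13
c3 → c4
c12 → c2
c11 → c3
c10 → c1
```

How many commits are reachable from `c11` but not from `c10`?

Reachable from c11: {c11, c13, c14, c3, c4, c5, c6, c7}.
Reachable from c10: {c1, c10, c14}.
In c11's history but not c10's: {c11, c13, c3, c4, c5, c6, c7} — 7 commits.

7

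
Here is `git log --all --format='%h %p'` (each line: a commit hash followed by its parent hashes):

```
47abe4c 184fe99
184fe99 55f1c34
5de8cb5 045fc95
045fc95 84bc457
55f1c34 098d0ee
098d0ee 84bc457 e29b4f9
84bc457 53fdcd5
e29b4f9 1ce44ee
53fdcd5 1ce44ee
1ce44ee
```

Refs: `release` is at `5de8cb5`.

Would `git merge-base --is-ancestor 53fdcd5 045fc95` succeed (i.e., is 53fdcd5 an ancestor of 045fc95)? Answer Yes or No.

Ancestors of 045fc95 (commits reachable by following parents): {045fc95, 1ce44ee, 53fdcd5, 84bc457}.
53fdcd5 is in that set, so it is an ancestor of 045fc95.

Yes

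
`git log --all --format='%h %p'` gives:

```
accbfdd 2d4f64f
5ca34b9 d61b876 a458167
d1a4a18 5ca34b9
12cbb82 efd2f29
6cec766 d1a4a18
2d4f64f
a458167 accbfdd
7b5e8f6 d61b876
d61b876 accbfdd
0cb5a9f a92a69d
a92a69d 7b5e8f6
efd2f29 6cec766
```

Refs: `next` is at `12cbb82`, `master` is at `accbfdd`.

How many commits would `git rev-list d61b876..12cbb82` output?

6

Reachable from 12cbb82: {12cbb82, 2d4f64f, 5ca34b9, 6cec766, a458167, accbfdd, d1a4a18, d61b876, efd2f29}.
Reachable from d61b876: {2d4f64f, accbfdd, d61b876}.
In 12cbb82's history but not d61b876's: {12cbb82, 5ca34b9, 6cec766, a458167, d1a4a18, efd2f29} — 6 commits.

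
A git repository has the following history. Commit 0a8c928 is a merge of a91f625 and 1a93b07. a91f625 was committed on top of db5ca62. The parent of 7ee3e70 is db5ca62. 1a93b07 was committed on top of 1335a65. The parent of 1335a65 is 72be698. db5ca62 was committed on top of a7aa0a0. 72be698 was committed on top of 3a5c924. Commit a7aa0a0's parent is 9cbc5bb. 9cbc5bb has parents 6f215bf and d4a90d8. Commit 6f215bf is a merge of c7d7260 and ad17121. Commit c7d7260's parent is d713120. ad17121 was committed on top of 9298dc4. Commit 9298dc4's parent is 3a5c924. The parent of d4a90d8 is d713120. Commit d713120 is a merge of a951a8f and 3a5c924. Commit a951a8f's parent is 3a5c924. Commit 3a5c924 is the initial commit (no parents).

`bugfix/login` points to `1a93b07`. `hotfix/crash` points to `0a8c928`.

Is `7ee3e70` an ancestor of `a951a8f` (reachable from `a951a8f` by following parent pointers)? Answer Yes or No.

Ancestors of a951a8f: {3a5c924, a951a8f}.
7ee3e70 is not in that set, so it is not an ancestor of a951a8f.

No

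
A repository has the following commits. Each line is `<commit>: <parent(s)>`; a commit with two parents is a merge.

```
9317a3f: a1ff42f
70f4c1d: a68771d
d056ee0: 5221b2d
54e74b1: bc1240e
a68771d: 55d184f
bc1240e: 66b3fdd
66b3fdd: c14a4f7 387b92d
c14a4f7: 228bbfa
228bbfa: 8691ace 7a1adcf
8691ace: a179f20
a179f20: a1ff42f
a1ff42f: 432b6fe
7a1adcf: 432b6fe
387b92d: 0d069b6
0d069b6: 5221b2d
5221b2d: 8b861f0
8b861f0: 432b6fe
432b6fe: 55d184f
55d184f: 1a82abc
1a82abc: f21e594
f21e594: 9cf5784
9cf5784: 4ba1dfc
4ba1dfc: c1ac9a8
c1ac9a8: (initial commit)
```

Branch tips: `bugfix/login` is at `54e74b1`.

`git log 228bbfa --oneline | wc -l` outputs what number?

12

Walking parent pointers from 228bbfa: reachable set = {1a82abc, 228bbfa, 432b6fe, 4ba1dfc, 55d184f, 7a1adcf, 8691ace, 9cf5784, a179f20, a1ff42f, c1ac9a8, f21e594}.
That is 12 commits.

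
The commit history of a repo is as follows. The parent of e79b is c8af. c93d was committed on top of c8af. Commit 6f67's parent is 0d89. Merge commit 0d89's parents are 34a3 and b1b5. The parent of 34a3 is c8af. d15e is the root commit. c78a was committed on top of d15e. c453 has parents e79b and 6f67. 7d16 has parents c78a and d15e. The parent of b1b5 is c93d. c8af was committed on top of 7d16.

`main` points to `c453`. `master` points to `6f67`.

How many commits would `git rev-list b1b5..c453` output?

5

Reachable from c453: {0d89, 34a3, 6f67, 7d16, b1b5, c453, c78a, c8af, c93d, d15e, e79b}.
Reachable from b1b5: {7d16, b1b5, c78a, c8af, c93d, d15e}.
In c453's history but not b1b5's: {0d89, 34a3, 6f67, c453, e79b} — 5 commits.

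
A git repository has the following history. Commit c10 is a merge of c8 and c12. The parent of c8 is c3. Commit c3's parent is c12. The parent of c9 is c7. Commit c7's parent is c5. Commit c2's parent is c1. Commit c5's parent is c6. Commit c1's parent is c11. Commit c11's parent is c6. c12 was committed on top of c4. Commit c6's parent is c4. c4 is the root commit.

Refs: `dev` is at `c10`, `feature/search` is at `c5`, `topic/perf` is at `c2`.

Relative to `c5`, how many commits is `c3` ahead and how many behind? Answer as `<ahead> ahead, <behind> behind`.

Reachable from c3: {c12, c3, c4}.
Reachable from c5: {c4, c5, c6}.
Only in c3's history (ahead): {c12, c3} — 2.
Only in c5's history (behind): {c5, c6} — 2.

2 ahead, 2 behind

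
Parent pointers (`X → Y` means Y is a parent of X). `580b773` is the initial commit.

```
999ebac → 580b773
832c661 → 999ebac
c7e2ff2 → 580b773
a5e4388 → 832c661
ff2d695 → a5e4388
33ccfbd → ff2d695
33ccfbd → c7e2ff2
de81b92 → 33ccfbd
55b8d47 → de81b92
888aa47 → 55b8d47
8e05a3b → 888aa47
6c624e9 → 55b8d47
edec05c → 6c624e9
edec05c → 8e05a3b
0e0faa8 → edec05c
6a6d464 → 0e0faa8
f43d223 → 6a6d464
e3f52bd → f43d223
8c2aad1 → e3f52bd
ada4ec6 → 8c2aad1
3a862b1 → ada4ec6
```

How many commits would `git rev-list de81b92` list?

Walking parent pointers from de81b92: reachable set = {33ccfbd, 580b773, 832c661, 999ebac, a5e4388, c7e2ff2, de81b92, ff2d695}.
That is 8 commits.

8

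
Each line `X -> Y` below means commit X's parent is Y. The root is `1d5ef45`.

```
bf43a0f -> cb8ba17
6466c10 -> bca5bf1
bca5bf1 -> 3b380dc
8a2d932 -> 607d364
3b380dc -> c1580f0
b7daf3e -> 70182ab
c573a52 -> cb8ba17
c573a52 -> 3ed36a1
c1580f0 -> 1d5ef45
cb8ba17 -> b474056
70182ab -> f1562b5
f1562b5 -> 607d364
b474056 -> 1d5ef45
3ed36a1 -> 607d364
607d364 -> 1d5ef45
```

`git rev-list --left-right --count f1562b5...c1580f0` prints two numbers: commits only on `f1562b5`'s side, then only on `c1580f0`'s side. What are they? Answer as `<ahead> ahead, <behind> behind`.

Reachable from f1562b5: {1d5ef45, 607d364, f1562b5}.
Reachable from c1580f0: {1d5ef45, c1580f0}.
Only in f1562b5's history (ahead): {607d364, f1562b5} — 2.
Only in c1580f0's history (behind): {c1580f0} — 1.

2 ahead, 1 behind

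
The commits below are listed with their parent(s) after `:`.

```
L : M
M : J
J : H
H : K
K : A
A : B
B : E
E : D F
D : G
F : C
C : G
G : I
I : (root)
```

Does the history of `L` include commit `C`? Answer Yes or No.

Yes

Ancestors of L (commits reachable by following parents): {A, B, C, D, E, F, G, H, I, J, K, L, M}.
C is in that set, so it is an ancestor of L.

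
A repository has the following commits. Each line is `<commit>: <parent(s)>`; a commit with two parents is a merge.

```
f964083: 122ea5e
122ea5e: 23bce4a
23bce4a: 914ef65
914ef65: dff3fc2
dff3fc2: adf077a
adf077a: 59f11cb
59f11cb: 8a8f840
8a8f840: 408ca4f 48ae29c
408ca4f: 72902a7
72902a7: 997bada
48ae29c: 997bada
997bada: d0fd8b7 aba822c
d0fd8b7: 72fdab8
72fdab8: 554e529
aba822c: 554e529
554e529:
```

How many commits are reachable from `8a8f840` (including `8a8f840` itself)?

9

Walking parent pointers from 8a8f840: reachable set = {408ca4f, 48ae29c, 554e529, 72902a7, 72fdab8, 8a8f840, 997bada, aba822c, d0fd8b7}.
That is 9 commits.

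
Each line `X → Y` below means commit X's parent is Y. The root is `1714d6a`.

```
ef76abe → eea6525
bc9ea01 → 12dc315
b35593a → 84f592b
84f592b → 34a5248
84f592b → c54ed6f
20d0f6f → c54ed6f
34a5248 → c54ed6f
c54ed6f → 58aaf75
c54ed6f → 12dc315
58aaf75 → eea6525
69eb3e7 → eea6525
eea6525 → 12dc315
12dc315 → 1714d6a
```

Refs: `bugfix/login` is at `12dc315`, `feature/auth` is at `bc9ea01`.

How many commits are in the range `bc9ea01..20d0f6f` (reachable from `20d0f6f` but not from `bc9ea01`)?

Reachable from 20d0f6f: {12dc315, 1714d6a, 20d0f6f, 58aaf75, c54ed6f, eea6525}.
Reachable from bc9ea01: {12dc315, 1714d6a, bc9ea01}.
In 20d0f6f's history but not bc9ea01's: {20d0f6f, 58aaf75, c54ed6f, eea6525} — 4 commits.

4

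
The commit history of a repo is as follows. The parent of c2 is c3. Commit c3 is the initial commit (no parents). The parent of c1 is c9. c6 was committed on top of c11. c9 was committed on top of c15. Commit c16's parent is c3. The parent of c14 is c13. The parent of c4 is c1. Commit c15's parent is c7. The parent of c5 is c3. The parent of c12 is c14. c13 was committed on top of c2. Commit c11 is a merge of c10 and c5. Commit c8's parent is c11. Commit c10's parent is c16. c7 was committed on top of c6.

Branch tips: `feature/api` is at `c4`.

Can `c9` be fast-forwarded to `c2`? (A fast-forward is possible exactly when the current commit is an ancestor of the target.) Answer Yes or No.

A fast-forward from c9 to c2 is possible iff c9 is an ancestor of c2.
Ancestors of c2: {c2, c3}.
c9 is not among them, so fast-forward is not possible.

No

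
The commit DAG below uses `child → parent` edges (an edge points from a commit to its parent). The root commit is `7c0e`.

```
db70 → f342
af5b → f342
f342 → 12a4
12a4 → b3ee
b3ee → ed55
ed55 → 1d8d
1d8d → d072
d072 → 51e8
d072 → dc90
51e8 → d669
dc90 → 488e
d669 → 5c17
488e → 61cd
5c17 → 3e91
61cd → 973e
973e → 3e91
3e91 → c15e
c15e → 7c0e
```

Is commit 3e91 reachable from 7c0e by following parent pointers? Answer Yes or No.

Ancestors of 7c0e: {7c0e}.
3e91 is not in that set, so it is not an ancestor of 7c0e.

No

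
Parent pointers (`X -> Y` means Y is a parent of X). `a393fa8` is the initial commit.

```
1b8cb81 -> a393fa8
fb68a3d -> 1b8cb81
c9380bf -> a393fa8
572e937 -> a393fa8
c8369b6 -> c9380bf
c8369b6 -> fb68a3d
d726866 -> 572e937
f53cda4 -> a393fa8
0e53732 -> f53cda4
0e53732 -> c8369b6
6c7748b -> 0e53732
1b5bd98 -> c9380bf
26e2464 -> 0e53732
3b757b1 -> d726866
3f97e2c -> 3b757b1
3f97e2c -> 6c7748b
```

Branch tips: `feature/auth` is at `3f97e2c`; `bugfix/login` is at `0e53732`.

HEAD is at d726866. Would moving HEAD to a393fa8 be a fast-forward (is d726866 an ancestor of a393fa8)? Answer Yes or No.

No

A fast-forward from d726866 to a393fa8 is possible iff d726866 is an ancestor of a393fa8.
Ancestors of a393fa8: {a393fa8}.
d726866 is not among them, so fast-forward is not possible.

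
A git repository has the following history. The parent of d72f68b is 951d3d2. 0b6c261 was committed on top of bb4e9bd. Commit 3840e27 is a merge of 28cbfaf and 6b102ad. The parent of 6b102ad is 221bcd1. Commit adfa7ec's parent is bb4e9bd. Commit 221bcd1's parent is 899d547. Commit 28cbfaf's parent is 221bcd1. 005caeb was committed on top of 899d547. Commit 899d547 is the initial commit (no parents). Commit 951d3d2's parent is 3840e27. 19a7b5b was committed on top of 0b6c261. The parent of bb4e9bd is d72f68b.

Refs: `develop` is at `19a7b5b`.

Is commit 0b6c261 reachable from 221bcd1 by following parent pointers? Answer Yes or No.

Ancestors of 221bcd1: {221bcd1, 899d547}.
0b6c261 is not in that set, so it is not an ancestor of 221bcd1.

No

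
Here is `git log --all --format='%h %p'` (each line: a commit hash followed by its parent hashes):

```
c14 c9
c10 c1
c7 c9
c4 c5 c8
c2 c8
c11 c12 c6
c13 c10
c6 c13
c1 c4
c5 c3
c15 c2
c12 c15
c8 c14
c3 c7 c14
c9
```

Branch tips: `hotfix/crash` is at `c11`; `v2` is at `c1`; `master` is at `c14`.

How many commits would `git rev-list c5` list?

Walking parent pointers from c5: reachable set = {c14, c3, c5, c7, c9}.
That is 5 commits.

5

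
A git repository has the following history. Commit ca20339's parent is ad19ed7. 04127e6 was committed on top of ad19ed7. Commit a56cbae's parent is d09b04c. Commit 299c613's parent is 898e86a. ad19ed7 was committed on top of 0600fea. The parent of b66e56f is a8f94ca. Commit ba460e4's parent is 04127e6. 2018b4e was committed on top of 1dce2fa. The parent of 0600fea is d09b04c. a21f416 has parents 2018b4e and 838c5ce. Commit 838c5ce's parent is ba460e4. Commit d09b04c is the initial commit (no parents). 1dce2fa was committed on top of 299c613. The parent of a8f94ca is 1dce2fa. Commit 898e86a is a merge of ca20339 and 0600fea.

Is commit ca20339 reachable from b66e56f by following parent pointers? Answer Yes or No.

Yes

Ancestors of b66e56f (commits reachable by following parents): {0600fea, 1dce2fa, 299c613, 898e86a, a8f94ca, ad19ed7, b66e56f, ca20339, d09b04c}.
ca20339 is in that set, so it is an ancestor of b66e56f.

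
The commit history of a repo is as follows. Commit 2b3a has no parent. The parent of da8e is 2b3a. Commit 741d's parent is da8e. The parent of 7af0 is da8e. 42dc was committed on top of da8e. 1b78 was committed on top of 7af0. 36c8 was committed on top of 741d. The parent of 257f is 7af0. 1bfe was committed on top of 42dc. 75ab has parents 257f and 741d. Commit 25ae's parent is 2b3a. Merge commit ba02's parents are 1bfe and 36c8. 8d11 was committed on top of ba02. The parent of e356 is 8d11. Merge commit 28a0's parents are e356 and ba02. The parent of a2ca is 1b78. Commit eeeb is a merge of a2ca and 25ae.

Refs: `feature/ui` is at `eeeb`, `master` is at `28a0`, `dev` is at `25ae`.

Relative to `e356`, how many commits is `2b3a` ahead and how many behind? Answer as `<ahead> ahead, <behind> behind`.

Reachable from 2b3a: {2b3a}.
Reachable from e356: {1bfe, 2b3a, 36c8, 42dc, 741d, 8d11, ba02, da8e, e356}.
Only in 2b3a's history (ahead): {} — 0.
Only in e356's history (behind): {1bfe, 36c8, 42dc, 741d, 8d11, ba02, da8e, e356} — 8.

0 ahead, 8 behind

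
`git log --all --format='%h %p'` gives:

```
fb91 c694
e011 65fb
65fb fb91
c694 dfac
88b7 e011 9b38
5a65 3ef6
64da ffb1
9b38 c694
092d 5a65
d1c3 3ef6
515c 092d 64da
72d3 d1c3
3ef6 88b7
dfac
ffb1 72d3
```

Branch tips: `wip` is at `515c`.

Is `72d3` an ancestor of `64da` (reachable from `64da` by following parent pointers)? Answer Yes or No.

Ancestors of 64da (commits reachable by following parents): {3ef6, 64da, 65fb, 72d3, 88b7, 9b38, c694, d1c3, dfac, e011, fb91, ffb1}.
72d3 is in that set, so it is an ancestor of 64da.

Yes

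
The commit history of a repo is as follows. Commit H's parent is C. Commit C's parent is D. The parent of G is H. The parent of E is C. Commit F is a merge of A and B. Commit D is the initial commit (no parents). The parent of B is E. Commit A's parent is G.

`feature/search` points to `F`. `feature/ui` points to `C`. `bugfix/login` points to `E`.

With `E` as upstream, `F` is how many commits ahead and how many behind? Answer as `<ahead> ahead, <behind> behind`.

5 ahead, 0 behind

Reachable from F: {A, B, C, D, E, F, G, H}.
Reachable from E: {C, D, E}.
Only in F's history (ahead): {A, B, F, G, H} — 5.
Only in E's history (behind): {} — 0.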